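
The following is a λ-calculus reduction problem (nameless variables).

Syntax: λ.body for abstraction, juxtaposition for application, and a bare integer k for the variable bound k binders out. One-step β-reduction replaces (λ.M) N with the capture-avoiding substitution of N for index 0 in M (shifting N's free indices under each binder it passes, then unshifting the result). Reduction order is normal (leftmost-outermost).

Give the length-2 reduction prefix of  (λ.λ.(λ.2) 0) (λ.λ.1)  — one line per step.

  start: (λ.λ.(λ.2) 0) (λ.λ.1)
  [1] λ.(λ.λ.λ.1) 0
  [2] λ.λ.λ.1

Answer: after 2 steps: λ.λ.λ.1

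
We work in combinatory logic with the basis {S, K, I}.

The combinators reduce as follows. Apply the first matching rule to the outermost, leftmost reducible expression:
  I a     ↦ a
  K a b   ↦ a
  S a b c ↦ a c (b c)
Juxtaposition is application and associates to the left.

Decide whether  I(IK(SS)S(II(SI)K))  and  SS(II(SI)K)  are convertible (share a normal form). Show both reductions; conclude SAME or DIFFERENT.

Answer: SAME — A ⇓ SS(SIK), B ⇓ SS(SIK)

Working:
Term A:
  start: I(IK(SS)S(II(SI)K))
  [1] IK(SS)S(II(SI)K)
  [2] K(SS)S(II(SI)K)
  [3] SS(II(SI)K)
  [4] SS(I(SI)K)
  [5] SS(SIK)

Term B:
  start: SS(II(SI)K)
  [1] SS(I(SI)K)
  [2] SS(SIK)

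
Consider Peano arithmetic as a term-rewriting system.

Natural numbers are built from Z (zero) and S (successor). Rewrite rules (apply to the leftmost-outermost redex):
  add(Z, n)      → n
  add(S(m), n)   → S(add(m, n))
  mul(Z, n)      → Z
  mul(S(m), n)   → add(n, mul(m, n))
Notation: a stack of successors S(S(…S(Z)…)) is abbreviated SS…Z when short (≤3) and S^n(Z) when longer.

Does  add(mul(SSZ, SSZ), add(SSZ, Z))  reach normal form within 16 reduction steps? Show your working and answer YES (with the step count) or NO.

  start: add(mul(SSZ, SSZ), add(SSZ, Z))
  step 1: add(add(SSZ, mul(SZ, SSZ)), add(SSZ, Z))
  step 2: add(S(add(SZ, mul(SZ, SSZ))), add(SSZ, Z))
  step 3: S(add(add(SZ, mul(SZ, SSZ)), add(SSZ, Z)))
  step 4: S(add(S(add(Z, mul(SZ, SSZ))), add(SSZ, Z)))
  step 5: S(S(add(add(Z, mul(SZ, SSZ)), add(SSZ, Z))))
  step 6: S(S(add(mul(SZ, SSZ), add(SSZ, Z))))
  step 7: S(S(add(add(SSZ, mul(Z, SSZ)), add(SSZ, Z))))
  step 8: S(S(add(S(add(SZ, mul(Z, SSZ))), add(SSZ, Z))))
  step 9: S(S(S(add(add(SZ, mul(Z, SSZ)), add(SSZ, Z)))))
  step 10: S(S(S(add(S(add(Z, mul(Z, SSZ))), add(SSZ, Z)))))
  step 11: S(S(S(S(add(add(Z, mul(Z, SSZ)), add(SSZ, Z))))))
  step 12: S(S(S(S(add(mul(Z, SSZ), add(SSZ, Z))))))
  step 13: S(S(S(S(add(Z, add(SSZ, Z))))))
  step 14: S(S(S(S(add(SSZ, Z)))))
  step 15: S(S(S(S(S(add(SZ, Z))))))
  step 16: S(S(S(S(S(S(add(Z, Z)))))))

Answer: NO — after 16 steps the term is S(S(S(S(S(S(add(Z, Z))))))), not yet normal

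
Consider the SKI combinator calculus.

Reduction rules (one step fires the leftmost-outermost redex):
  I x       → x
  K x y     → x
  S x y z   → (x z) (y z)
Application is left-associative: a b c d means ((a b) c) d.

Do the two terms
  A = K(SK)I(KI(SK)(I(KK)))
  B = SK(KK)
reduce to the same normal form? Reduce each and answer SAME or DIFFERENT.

Answer: SAME — A ⇓ SK(KK), B ⇓ SK(KK)

Reduction:
Term A:
  start: K(SK)I(KI(SK)(I(KK)))
  step 1: SK(KI(SK)(I(KK)))
  step 2: SK(I(I(KK)))
  step 3: SK(I(KK))
  step 4: SK(KK)

Term B:
  start: SK(KK)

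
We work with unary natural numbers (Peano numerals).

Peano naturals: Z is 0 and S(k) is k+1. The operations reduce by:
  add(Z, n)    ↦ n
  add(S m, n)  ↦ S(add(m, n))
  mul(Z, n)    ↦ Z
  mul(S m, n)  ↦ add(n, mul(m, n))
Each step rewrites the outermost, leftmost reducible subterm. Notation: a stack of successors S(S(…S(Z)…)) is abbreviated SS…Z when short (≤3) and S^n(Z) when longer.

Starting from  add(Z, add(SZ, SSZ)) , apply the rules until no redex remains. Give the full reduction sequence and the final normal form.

  start: add(Z, add(SZ, SSZ))
  step 1: add(SZ, SSZ)
  step 2: S(add(Z, SSZ))
  step 3: SSSZ

Answer: normal form = SSSZ  (in 3 steps)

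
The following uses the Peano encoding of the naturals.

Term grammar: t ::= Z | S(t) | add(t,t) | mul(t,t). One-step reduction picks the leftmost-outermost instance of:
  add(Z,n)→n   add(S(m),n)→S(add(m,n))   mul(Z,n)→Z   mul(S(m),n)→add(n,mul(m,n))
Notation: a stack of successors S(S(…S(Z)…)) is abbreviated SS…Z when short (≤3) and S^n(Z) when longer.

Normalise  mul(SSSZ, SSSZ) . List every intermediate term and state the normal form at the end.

Answer: normal form = S^9(Z)  (in 16 steps)

Derivation:
  start: mul(SSSZ, SSSZ)
  →1  add(SSSZ, mul(SSZ, SSSZ))
  →2  S(add(SSZ, mul(SSZ, SSSZ)))
  →3  S(S(add(SZ, mul(SSZ, SSSZ))))
  →4  S(S(S(add(Z, mul(SSZ, SSSZ)))))
  →5  S(S(S(mul(SSZ, SSSZ))))
  →6  S(S(S(add(SSSZ, mul(SZ, SSSZ)))))
  →7  S(S(S(S(add(SSZ, mul(SZ, SSSZ))))))
  →8  S(S(S(S(S(add(SZ, mul(SZ, SSSZ)))))))
  →9  S(S(S(S(S(S(add(Z, mul(SZ, SSSZ))))))))
  →10  S(S(S(S(S(S(mul(SZ, SSSZ)))))))
  →11  S(S(S(S(S(S(add(SSSZ, mul(Z, SSSZ))))))))
  →12  S(S(S(S(S(S(S(add(SSZ, mul(Z, SSSZ)))))))))
  →13  S(S(S(S(S(S(S(S(add(SZ, mul(Z, SSSZ))))))))))
  →14  S(S(S(S(S(S(S(S(S(add(Z, mul(Z, SSSZ)))))))))))
  →15  S(S(S(S(S(S(S(S(S(mul(Z, SSSZ))))))))))
  →16  S^9(Z)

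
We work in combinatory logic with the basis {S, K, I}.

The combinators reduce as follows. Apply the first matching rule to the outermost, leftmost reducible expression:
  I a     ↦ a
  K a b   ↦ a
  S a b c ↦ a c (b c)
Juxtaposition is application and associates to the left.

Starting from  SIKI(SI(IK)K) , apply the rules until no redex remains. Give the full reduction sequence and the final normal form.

Answer: normal form = I  (in 4 steps)

Working:
  start: SIKI(SI(IK)K)
  step 1: II(KI)(SI(IK)K)
  step 2: I(KI)(SI(IK)K)
  step 3: KI(SI(IK)K)
  step 4: I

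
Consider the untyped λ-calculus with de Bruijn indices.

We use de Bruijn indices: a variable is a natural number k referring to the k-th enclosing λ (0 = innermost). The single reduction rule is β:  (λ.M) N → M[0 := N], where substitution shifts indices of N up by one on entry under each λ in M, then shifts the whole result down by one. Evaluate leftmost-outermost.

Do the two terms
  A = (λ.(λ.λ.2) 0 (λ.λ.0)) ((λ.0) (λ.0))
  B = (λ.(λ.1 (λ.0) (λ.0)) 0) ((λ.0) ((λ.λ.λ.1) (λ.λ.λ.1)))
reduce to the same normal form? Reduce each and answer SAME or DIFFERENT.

Answer: SAME — A ⇓ λ.0, B ⇓ λ.0

Reduction:
Term A:
  start: (λ.(λ.λ.2) 0 (λ.λ.0)) ((λ.0) (λ.0))
  →1  (λ.λ.(λ.0) (λ.0)) ((λ.0) (λ.0)) (λ.λ.0)
  →2  (λ.(λ.0) (λ.0)) (λ.λ.0)
  →3  (λ.0) (λ.0)
  →4  λ.0

Term B:
  start: (λ.(λ.1 (λ.0) (λ.0)) 0) ((λ.0) ((λ.λ.λ.1) (λ.λ.λ.1)))
  →1  (λ.(λ.0) ((λ.λ.λ.1) (λ.λ.λ.1)) (λ.0) (λ.0)) ((λ.0) ((λ.λ.λ.1) (λ.λ.λ.1)))
  →2  (λ.0) ((λ.λ.λ.1) (λ.λ.λ.1)) (λ.0) (λ.0)
  →3  (λ.λ.λ.1) (λ.λ.λ.1) (λ.0) (λ.0)
  →4  (λ.λ.1) (λ.0) (λ.0)
  →5  (λ.λ.0) (λ.0)
  →6  λ.0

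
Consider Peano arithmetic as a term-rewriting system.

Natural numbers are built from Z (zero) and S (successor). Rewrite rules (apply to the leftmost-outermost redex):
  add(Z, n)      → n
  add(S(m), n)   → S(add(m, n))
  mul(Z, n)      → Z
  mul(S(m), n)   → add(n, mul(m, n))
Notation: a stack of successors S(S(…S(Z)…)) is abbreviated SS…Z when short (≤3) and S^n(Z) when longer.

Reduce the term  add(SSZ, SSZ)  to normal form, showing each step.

  start: add(SSZ, SSZ)
  →1  S(add(SZ, SSZ))
  →2  S(S(add(Z, SSZ)))
  →3  S^4(Z)

Answer: normal form = S^4(Z)  (in 3 steps)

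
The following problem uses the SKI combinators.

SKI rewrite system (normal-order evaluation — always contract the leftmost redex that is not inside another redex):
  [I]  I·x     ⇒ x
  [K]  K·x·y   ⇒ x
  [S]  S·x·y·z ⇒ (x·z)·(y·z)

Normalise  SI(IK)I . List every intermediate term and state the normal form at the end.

  start: SI(IK)I
  step 1: II(IKI)
  step 2: I(IKI)
  step 3: IKI
  step 4: KI

Answer: normal form = KI  (in 4 steps)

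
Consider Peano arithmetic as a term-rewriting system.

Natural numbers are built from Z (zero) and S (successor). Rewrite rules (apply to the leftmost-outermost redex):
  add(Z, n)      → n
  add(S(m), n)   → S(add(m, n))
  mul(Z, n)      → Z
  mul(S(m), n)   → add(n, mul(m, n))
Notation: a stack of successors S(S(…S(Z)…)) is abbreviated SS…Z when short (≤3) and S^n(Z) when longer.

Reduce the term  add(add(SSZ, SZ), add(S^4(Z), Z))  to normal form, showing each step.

  start: add(add(SSZ, SZ), add(S^4(Z), Z))
  →1  add(S(add(SZ, SZ)), add(S^4(Z), Z))
  →2  S(add(add(SZ, SZ), add(S^4(Z), Z)))
  →3  S(add(S(add(Z, SZ)), add(S^4(Z), Z)))
  →4  S(S(add(add(Z, SZ), add(S^4(Z), Z))))
  →5  S(S(add(SZ, add(S^4(Z), Z))))
  →6  S(S(S(add(Z, add(S^4(Z), Z)))))
  →7  S(S(S(add(S^4(Z), Z))))
  →8  S(S(S(S(add(SSSZ, Z)))))
  →9  S(S(S(S(S(add(SSZ, Z))))))
  →10  S(S(S(S(S(S(add(SZ, Z)))))))
  →11  S(S(S(S(S(S(S(add(Z, Z))))))))
  →12  S^7(Z)

Answer: normal form = S^7(Z)  (in 12 steps)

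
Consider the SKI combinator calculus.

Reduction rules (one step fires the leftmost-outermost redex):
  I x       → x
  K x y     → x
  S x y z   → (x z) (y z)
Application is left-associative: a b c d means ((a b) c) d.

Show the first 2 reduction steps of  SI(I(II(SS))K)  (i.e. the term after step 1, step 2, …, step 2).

Answer: after 2 steps: SI(I(SS)K)

Derivation:
  start: SI(I(II(SS))K)
  step 1: SI(II(SS)K)
  step 2: SI(I(SS)K)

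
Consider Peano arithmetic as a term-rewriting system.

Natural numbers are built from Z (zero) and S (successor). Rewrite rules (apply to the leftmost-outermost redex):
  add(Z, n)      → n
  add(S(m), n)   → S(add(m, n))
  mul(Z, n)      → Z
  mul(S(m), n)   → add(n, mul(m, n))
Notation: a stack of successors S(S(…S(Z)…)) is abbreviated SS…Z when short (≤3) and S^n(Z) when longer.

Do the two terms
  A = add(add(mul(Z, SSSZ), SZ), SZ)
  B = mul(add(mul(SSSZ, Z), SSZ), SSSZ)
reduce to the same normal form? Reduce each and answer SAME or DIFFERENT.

Term A:
  start: add(add(mul(Z, SSSZ), SZ), SZ)
  [1] add(add(Z, SZ), SZ)
  [2] add(SZ, SZ)
  [3] S(add(Z, SZ))
  [4] SSZ

Term B:
  start: mul(add(mul(SSSZ, Z), SSZ), SSSZ)
  [1] mul(add(add(Z, mul(SSZ, Z)), SSZ), SSSZ)
  [2] mul(add(mul(SSZ, Z), SSZ), SSSZ)
  [3] mul(add(add(Z, mul(SZ, Z)), SSZ), SSSZ)
  [4] mul(add(mul(SZ, Z), SSZ), SSSZ)
  [5] mul(add(add(Z, mul(Z, Z)), SSZ), SSSZ)
  [6] mul(add(mul(Z, Z), SSZ), SSSZ)
  [7] mul(add(Z, SSZ), SSSZ)
  [8] mul(SSZ, SSSZ)
  [9] add(SSSZ, mul(SZ, SSSZ))
  [10] S(add(SSZ, mul(SZ, SSSZ)))
  [11] S(S(add(SZ, mul(SZ, SSSZ))))
  [12] S(S(S(add(Z, mul(SZ, SSSZ)))))
  [13] S(S(S(mul(SZ, SSSZ))))
  [14] S(S(S(add(SSSZ, mul(Z, SSSZ)))))
  [15] S(S(S(S(add(SSZ, mul(Z, SSSZ))))))
  [16] S(S(S(S(S(add(SZ, mul(Z, SSSZ)))))))
  [17] S(S(S(S(S(S(add(Z, mul(Z, SSSZ))))))))
  [18] S(S(S(S(S(S(mul(Z, SSSZ)))))))
  [19] S^6(Z)

Answer: DIFFERENT — A ⇓ SSZ, B ⇓ S^6(Z)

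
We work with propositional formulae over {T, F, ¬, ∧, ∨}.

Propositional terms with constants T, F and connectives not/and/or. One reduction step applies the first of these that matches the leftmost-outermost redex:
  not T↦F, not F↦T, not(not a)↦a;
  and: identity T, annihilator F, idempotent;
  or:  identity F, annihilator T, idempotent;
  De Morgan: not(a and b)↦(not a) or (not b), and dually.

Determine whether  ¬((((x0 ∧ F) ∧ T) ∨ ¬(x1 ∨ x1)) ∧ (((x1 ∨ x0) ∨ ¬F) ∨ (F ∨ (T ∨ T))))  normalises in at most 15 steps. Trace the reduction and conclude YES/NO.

  start: ¬((((x0 ∧ F) ∧ T) ∨ ¬(x1 ∨ x1)) ∧ (((x1 ∨ x0) ∨ ¬F) ∨ (F ∨ (T ∨ T))))
  →1  ¬(((x0 ∧ F) ∧ T) ∨ ¬(x1 ∨ x1)) ∨ ¬(((x1 ∨ x0) ∨ ¬F) ∨ (F ∨ (T ∨ T)))
  →2  (¬((x0 ∧ F) ∧ T) ∧ ¬¬(x1 ∨ x1)) ∨ ¬(((x1 ∨ x0) ∨ ¬F) ∨ (F ∨ (T ∨ T)))
  →3  ((¬(x0 ∧ F) ∨ ¬T) ∧ ¬¬(x1 ∨ x1)) ∨ ¬(((x1 ∨ x0) ∨ ¬F) ∨ (F ∨ (T ∨ T)))
  →4  (((¬x0 ∨ ¬F) ∨ ¬T) ∧ ¬¬(x1 ∨ x1)) ∨ ¬(((x1 ∨ x0) ∨ ¬F) ∨ (F ∨ (T ∨ T)))
  →5  (((¬x0 ∨ T) ∨ ¬T) ∧ ¬¬(x1 ∨ x1)) ∨ ¬(((x1 ∨ x0) ∨ ¬F) ∨ (F ∨ (T ∨ T)))
  →6  ((T ∨ ¬T) ∧ ¬¬(x1 ∨ x1)) ∨ ¬(((x1 ∨ x0) ∨ ¬F) ∨ (F ∨ (T ∨ T)))
  →7  (T ∧ ¬¬(x1 ∨ x1)) ∨ ¬(((x1 ∨ x0) ∨ ¬F) ∨ (F ∨ (T ∨ T)))
  →8  ¬¬(x1 ∨ x1) ∨ ¬(((x1 ∨ x0) ∨ ¬F) ∨ (F ∨ (T ∨ T)))
  →9  (x1 ∨ x1) ∨ ¬(((x1 ∨ x0) ∨ ¬F) ∨ (F ∨ (T ∨ T)))
  →10  x1 ∨ ¬(((x1 ∨ x0) ∨ ¬F) ∨ (F ∨ (T ∨ T)))
  →11  x1 ∨ (¬((x1 ∨ x0) ∨ ¬F) ∧ ¬(F ∨ (T ∨ T)))
  →12  x1 ∨ ((¬(x1 ∨ x0) ∧ ¬¬F) ∧ ¬(F ∨ (T ∨ T)))
  →13  x1 ∨ (((¬x1 ∧ ¬x0) ∧ ¬¬F) ∧ ¬(F ∨ (T ∨ T)))
  →14  x1 ∨ (((¬x1 ∧ ¬x0) ∧ F) ∧ ¬(F ∨ (T ∨ T)))
  →15  x1 ∨ (F ∧ ¬(F ∨ (T ∨ T)))

Answer: NO — after 15 steps the term is x1 ∨ (F ∧ ¬(F ∨ (T ∨ T))), not yet normal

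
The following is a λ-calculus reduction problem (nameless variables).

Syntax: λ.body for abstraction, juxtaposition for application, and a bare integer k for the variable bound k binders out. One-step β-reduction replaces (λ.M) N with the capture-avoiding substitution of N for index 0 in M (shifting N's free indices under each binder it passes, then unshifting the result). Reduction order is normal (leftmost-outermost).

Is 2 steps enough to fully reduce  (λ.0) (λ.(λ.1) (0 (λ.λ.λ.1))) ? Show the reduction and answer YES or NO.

Answer: YES — reaches normal form λ.0 in 2 ≤ 2 steps

Reduction:
  start: (λ.0) (λ.(λ.1) (0 (λ.λ.λ.1)))
  step 1: λ.(λ.1) (0 (λ.λ.λ.1))
  step 2: λ.0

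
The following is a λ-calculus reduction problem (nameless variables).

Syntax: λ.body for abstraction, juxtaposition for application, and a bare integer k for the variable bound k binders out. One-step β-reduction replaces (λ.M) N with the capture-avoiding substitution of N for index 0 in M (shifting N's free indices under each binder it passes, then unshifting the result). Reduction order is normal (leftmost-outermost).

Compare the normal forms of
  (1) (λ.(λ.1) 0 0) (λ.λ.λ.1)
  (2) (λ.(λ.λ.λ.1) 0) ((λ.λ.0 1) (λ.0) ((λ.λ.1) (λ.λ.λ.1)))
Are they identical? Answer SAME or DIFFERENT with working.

Answer: SAME — A ⇓ λ.λ.1, B ⇓ λ.λ.1

Derivation:
Term A:
  start: (λ.(λ.1) 0 0) (λ.λ.λ.1)
  step 1: (λ.λ.λ.λ.1) (λ.λ.λ.1) (λ.λ.λ.1)
  step 2: (λ.λ.λ.1) (λ.λ.λ.1)
  step 3: λ.λ.1

Term B:
  start: (λ.(λ.λ.λ.1) 0) ((λ.λ.0 1) (λ.0) ((λ.λ.1) (λ.λ.λ.1)))
  step 1: (λ.λ.λ.1) ((λ.λ.0 1) (λ.0) ((λ.λ.1) (λ.λ.λ.1)))
  step 2: λ.λ.1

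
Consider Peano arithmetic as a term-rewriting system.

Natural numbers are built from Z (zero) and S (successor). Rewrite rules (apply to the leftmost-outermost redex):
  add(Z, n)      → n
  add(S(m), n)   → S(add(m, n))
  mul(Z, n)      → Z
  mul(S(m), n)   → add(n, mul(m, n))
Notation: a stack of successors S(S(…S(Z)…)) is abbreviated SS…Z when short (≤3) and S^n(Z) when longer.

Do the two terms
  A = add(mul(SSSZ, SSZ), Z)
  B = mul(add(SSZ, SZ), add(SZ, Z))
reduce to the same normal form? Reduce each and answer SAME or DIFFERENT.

Answer: DIFFERENT — A ⇓ S^6(Z), B ⇓ SSSZ

Reduction:
Term A:
  start: add(mul(SSSZ, SSZ), Z)
  →1  add(add(SSZ, mul(SSZ, SSZ)), Z)
  →2  add(S(add(SZ, mul(SSZ, SSZ))), Z)
  →3  S(add(add(SZ, mul(SSZ, SSZ)), Z))
  →4  S(add(S(add(Z, mul(SSZ, SSZ))), Z))
  →5  S(S(add(add(Z, mul(SSZ, SSZ)), Z)))
  →6  S(S(add(mul(SSZ, SSZ), Z)))
  →7  S(S(add(add(SSZ, mul(SZ, SSZ)), Z)))
  →8  S(S(add(S(add(SZ, mul(SZ, SSZ))), Z)))
  →9  S(S(S(add(add(SZ, mul(SZ, SSZ)), Z))))
  →10  S(S(S(add(S(add(Z, mul(SZ, SSZ))), Z))))
  →11  S(S(S(S(add(add(Z, mul(SZ, SSZ)), Z)))))
  →12  S(S(S(S(add(mul(SZ, SSZ), Z)))))
  →13  S(S(S(S(add(add(SSZ, mul(Z, SSZ)), Z)))))
  →14  S(S(S(S(add(S(add(SZ, mul(Z, SSZ))), Z)))))
  →15  S(S(S(S(S(add(add(SZ, mul(Z, SSZ)), Z))))))
  →16  S(S(S(S(S(add(S(add(Z, mul(Z, SSZ))), Z))))))
  →17  S(S(S(S(S(S(add(add(Z, mul(Z, SSZ)), Z)))))))
  →18  S(S(S(S(S(S(add(mul(Z, SSZ), Z)))))))
  →19  S(S(S(S(S(S(add(Z, Z)))))))
  →20  S^6(Z)

Term B:
  start: mul(add(SSZ, SZ), add(SZ, Z))
  →1  mul(S(add(SZ, SZ)), add(SZ, Z))
  →2  add(add(SZ, Z), mul(add(SZ, SZ), add(SZ, Z)))
  →3  add(S(add(Z, Z)), mul(add(SZ, SZ), add(SZ, Z)))
  →4  S(add(add(Z, Z), mul(add(SZ, SZ), add(SZ, Z))))
  →5  S(add(Z, mul(add(SZ, SZ), add(SZ, Z))))
  →6  S(mul(add(SZ, SZ), add(SZ, Z)))
  →7  S(mul(S(add(Z, SZ)), add(SZ, Z)))
  →8  S(add(add(SZ, Z), mul(add(Z, SZ), add(SZ, Z))))
  →9  S(add(S(add(Z, Z)), mul(add(Z, SZ), add(SZ, Z))))
  →10  S(S(add(add(Z, Z), mul(add(Z, SZ), add(SZ, Z)))))
  →11  S(S(add(Z, mul(add(Z, SZ), add(SZ, Z)))))
  →12  S(S(mul(add(Z, SZ), add(SZ, Z))))
  →13  S(S(mul(SZ, add(SZ, Z))))
  →14  S(S(add(add(SZ, Z), mul(Z, add(SZ, Z)))))
  →15  S(S(add(S(add(Z, Z)), mul(Z, add(SZ, Z)))))
  →16  S(S(S(add(add(Z, Z), mul(Z, add(SZ, Z))))))
  →17  S(S(S(add(Z, mul(Z, add(SZ, Z))))))
  →18  S(S(S(mul(Z, add(SZ, Z)))))
  →19  SSSZ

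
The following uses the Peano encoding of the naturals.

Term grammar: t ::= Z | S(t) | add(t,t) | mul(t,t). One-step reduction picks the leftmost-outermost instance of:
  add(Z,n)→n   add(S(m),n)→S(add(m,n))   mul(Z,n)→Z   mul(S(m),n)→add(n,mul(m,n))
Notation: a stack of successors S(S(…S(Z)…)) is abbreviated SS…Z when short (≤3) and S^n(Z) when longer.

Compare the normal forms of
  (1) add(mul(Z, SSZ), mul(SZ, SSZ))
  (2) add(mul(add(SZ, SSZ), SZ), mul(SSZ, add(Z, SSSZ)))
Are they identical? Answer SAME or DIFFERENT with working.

Term A:
  start: add(mul(Z, SSZ), mul(SZ, SSZ))
  [1] add(Z, mul(SZ, SSZ))
  [2] mul(SZ, SSZ)
  [3] add(SSZ, mul(Z, SSZ))
  [4] S(add(SZ, mul(Z, SSZ)))
  [5] S(S(add(Z, mul(Z, SSZ))))
  [6] S(S(mul(Z, SSZ)))
  [7] SSZ

Term B:
  start: add(mul(add(SZ, SSZ), SZ), mul(SSZ, add(Z, SSSZ)))
  [1] add(mul(S(add(Z, SSZ)), SZ), mul(SSZ, add(Z, SSSZ)))
  [2] add(add(SZ, mul(add(Z, SSZ), SZ)), mul(SSZ, add(Z, SSSZ)))
  [3] add(S(add(Z, mul(add(Z, SSZ), SZ))), mul(SSZ, add(Z, SSSZ)))
  [4] S(add(add(Z, mul(add(Z, SSZ), SZ)), mul(SSZ, add(Z, SSSZ))))
  [5] S(add(mul(add(Z, SSZ), SZ), mul(SSZ, add(Z, SSSZ))))
  [6] S(add(mul(SSZ, SZ), mul(SSZ, add(Z, SSSZ))))
  [7] S(add(add(SZ, mul(SZ, SZ)), mul(SSZ, add(Z, SSSZ))))
  [8] S(add(S(add(Z, mul(SZ, SZ))), mul(SSZ, add(Z, SSSZ))))
  [9] S(S(add(add(Z, mul(SZ, SZ)), mul(SSZ, add(Z, SSSZ)))))
  [10] S(S(add(mul(SZ, SZ), mul(SSZ, add(Z, SSSZ)))))
  [11] S(S(add(add(SZ, mul(Z, SZ)), mul(SSZ, add(Z, SSSZ)))))
  [12] S(S(add(S(add(Z, mul(Z, SZ))), mul(SSZ, add(Z, SSSZ)))))
  [13] S(S(S(add(add(Z, mul(Z, SZ)), mul(SSZ, add(Z, SSSZ))))))
  [14] S(S(S(add(mul(Z, SZ), mul(SSZ, add(Z, SSSZ))))))
  [15] S(S(S(add(Z, mul(SSZ, add(Z, SSSZ))))))
  [16] S(S(S(mul(SSZ, add(Z, SSSZ)))))
  [17] S(S(S(add(add(Z, SSSZ), mul(SZ, add(Z, SSSZ))))))
  [18] S(S(S(add(SSSZ, mul(SZ, add(Z, SSSZ))))))
  [19] S(S(S(S(add(SSZ, mul(SZ, add(Z, SSSZ)))))))
  [20] S(S(S(S(S(add(SZ, mul(SZ, add(Z, SSSZ))))))))
  [21] S(S(S(S(S(S(add(Z, mul(SZ, add(Z, SSSZ)))))))))
  [22] S(S(S(S(S(S(mul(SZ, add(Z, SSSZ))))))))
  [23] S(S(S(S(S(S(add(add(Z, SSSZ), mul(Z, add(Z, SSSZ)))))))))
  [24] S(S(S(S(S(S(add(SSSZ, mul(Z, add(Z, SSSZ)))))))))
  [25] S(S(S(S(S(S(S(add(SSZ, mul(Z, add(Z, SSSZ))))))))))
  [26] S(S(S(S(S(S(S(S(add(SZ, mul(Z, add(Z, SSSZ)))))))))))
  [27] S(S(S(S(S(S(S(S(S(add(Z, mul(Z, add(Z, SSSZ))))))))))))
  [28] S(S(S(S(S(S(S(S(S(mul(Z, add(Z, SSSZ)))))))))))
  [29] S^9(Z)

Answer: DIFFERENT — A ⇓ SSZ, B ⇓ S^9(Z)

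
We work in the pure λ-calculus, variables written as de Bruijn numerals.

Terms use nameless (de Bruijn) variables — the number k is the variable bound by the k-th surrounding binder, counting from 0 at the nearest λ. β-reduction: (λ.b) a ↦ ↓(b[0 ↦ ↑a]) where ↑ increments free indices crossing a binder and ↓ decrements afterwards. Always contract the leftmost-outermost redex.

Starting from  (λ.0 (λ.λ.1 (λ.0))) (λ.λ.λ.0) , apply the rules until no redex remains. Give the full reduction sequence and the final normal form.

Answer: normal form = λ.λ.0  (in 2 steps)

Working:
  start: (λ.0 (λ.λ.1 (λ.0))) (λ.λ.λ.0)
  →1  (λ.λ.λ.0) (λ.λ.1 (λ.0))
  →2  λ.λ.0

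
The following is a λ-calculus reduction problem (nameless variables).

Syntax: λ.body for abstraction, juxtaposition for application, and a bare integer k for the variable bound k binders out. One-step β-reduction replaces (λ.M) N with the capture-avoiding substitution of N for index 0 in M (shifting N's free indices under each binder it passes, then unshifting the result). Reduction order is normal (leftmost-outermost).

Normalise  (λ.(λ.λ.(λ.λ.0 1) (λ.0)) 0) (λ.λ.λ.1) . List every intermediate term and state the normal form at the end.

  start: (λ.(λ.λ.(λ.λ.0 1) (λ.0)) 0) (λ.λ.λ.1)
  [1] (λ.λ.(λ.λ.0 1) (λ.0)) (λ.λ.λ.1)
  [2] λ.(λ.λ.0 1) (λ.0)
  [3] λ.λ.0 (λ.0)

Answer: normal form = λ.λ.0 (λ.0)  (in 3 steps)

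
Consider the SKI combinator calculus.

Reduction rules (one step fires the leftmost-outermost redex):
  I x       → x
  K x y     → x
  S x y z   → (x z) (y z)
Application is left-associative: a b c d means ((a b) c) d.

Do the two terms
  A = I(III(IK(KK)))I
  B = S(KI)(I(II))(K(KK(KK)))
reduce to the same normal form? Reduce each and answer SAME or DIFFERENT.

Answer: SAME — A ⇓ KK, B ⇓ KK

Derivation:
Term A:
  start: I(III(IK(KK)))I
  step 1: III(IK(KK))I
  step 2: II(IK(KK))I
  step 3: I(IK(KK))I
  step 4: IK(KK)I
  step 5: K(KK)I
  step 6: KK

Term B:
  start: S(KI)(I(II))(K(KK(KK)))
  step 1: KI(K(KK(KK)))(I(II)(K(KK(KK))))
  step 2: I(I(II)(K(KK(KK))))
  step 3: I(II)(K(KK(KK)))
  step 4: II(K(KK(KK)))
  step 5: I(K(KK(KK)))
  step 6: K(KK(KK))
  step 7: KK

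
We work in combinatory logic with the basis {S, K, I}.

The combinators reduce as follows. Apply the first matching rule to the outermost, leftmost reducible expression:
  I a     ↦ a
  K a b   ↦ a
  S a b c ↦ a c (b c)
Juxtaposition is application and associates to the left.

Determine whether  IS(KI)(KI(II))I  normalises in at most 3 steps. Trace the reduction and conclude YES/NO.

Answer: NO — after 3 steps the term is I(KI(II)I), not yet normal

Reduction:
  start: IS(KI)(KI(II))I
  →1  S(KI)(KI(II))I
  →2  KII(KI(II)I)
  →3  I(KI(II)I)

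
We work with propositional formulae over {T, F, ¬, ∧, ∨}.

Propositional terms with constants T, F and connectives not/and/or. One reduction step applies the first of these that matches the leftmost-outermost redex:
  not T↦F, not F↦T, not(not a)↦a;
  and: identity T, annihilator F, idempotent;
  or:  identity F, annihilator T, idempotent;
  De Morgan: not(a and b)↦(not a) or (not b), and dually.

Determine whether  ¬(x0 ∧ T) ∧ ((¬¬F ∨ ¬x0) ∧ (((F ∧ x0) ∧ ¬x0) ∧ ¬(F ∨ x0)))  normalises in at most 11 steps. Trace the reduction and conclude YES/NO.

  start: ¬(x0 ∧ T) ∧ ((¬¬F ∨ ¬x0) ∧ (((F ∧ x0) ∧ ¬x0) ∧ ¬(F ∨ x0)))
  →1  (¬x0 ∨ ¬T) ∧ ((¬¬F ∨ ¬x0) ∧ (((F ∧ x0) ∧ ¬x0) ∧ ¬(F ∨ x0)))
  →2  (¬x0 ∨ F) ∧ ((¬¬F ∨ ¬x0) ∧ (((F ∧ x0) ∧ ¬x0) ∧ ¬(F ∨ x0)))
  →3  ¬x0 ∧ ((¬¬F ∨ ¬x0) ∧ (((F ∧ x0) ∧ ¬x0) ∧ ¬(F ∨ x0)))
  →4  ¬x0 ∧ ((F ∨ ¬x0) ∧ (((F ∧ x0) ∧ ¬x0) ∧ ¬(F ∨ x0)))
  →5  ¬x0 ∧ (¬x0 ∧ (((F ∧ x0) ∧ ¬x0) ∧ ¬(F ∨ x0)))
  →6  ¬x0 ∧ (¬x0 ∧ ((F ∧ ¬x0) ∧ ¬(F ∨ x0)))
  →7  ¬x0 ∧ (¬x0 ∧ (F ∧ ¬(F ∨ x0)))
  →8  ¬x0 ∧ (¬x0 ∧ F)
  →9  ¬x0 ∧ F
  →10  F

Answer: YES — reaches normal form F in 10 ≤ 11 steps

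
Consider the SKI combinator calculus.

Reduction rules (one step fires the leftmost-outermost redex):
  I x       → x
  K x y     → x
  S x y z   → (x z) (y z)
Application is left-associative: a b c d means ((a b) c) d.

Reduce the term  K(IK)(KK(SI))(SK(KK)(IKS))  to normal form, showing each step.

  start: K(IK)(KK(SI))(SK(KK)(IKS))
  step 1: IK(SK(KK)(IKS))
  step 2: K(SK(KK)(IKS))
  step 3: K(K(IKS)(KK(IKS)))
  step 4: K(IKS)
  step 5: K(KS)

Answer: normal form = K(KS)  (in 5 steps)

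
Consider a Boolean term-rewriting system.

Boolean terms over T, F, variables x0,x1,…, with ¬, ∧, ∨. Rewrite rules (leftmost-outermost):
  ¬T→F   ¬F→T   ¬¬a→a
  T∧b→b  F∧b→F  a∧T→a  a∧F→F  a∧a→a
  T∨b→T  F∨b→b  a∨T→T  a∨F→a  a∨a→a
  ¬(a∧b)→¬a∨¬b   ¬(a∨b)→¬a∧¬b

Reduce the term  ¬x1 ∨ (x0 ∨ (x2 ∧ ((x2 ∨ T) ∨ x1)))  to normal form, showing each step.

  start: ¬x1 ∨ (x0 ∨ (x2 ∧ ((x2 ∨ T) ∨ x1)))
  step 1: ¬x1 ∨ (x0 ∨ (x2 ∧ (T ∨ x1)))
  step 2: ¬x1 ∨ (x0 ∨ (x2 ∧ T))
  step 3: ¬x1 ∨ (x0 ∨ x2)

Answer: normal form = ¬x1 ∨ (x0 ∨ x2)  (in 3 steps)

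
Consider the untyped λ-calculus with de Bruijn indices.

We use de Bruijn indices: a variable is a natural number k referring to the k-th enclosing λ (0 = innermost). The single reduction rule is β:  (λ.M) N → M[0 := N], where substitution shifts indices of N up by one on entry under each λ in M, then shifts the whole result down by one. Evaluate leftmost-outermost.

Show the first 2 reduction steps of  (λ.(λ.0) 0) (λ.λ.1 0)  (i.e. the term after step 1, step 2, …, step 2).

Answer: after 2 steps: λ.λ.1 0

Derivation:
  start: (λ.(λ.0) 0) (λ.λ.1 0)
  →1  (λ.0) (λ.λ.1 0)
  →2  λ.λ.1 0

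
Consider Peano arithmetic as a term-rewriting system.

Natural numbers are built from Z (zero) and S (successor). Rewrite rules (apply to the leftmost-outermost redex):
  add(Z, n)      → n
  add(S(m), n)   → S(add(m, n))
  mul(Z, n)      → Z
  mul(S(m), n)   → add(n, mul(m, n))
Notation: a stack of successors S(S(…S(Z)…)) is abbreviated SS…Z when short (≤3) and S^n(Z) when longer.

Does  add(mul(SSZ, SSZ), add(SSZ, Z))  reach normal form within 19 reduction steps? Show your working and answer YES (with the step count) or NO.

Answer: YES — reaches normal form S^6(Z) in 17 ≤ 19 steps

Working:
  start: add(mul(SSZ, SSZ), add(SSZ, Z))
  [1] add(add(SSZ, mul(SZ, SSZ)), add(SSZ, Z))
  [2] add(S(add(SZ, mul(SZ, SSZ))), add(SSZ, Z))
  [3] S(add(add(SZ, mul(SZ, SSZ)), add(SSZ, Z)))
  [4] S(add(S(add(Z, mul(SZ, SSZ))), add(SSZ, Z)))
  [5] S(S(add(add(Z, mul(SZ, SSZ)), add(SSZ, Z))))
  [6] S(S(add(mul(SZ, SSZ), add(SSZ, Z))))
  [7] S(S(add(add(SSZ, mul(Z, SSZ)), add(SSZ, Z))))
  [8] S(S(add(S(add(SZ, mul(Z, SSZ))), add(SSZ, Z))))
  [9] S(S(S(add(add(SZ, mul(Z, SSZ)), add(SSZ, Z)))))
  [10] S(S(S(add(S(add(Z, mul(Z, SSZ))), add(SSZ, Z)))))
  [11] S(S(S(S(add(add(Z, mul(Z, SSZ)), add(SSZ, Z))))))
  [12] S(S(S(S(add(mul(Z, SSZ), add(SSZ, Z))))))
  [13] S(S(S(S(add(Z, add(SSZ, Z))))))
  [14] S(S(S(S(add(SSZ, Z)))))
  [15] S(S(S(S(S(add(SZ, Z))))))
  [16] S(S(S(S(S(S(add(Z, Z)))))))
  [17] S^6(Z)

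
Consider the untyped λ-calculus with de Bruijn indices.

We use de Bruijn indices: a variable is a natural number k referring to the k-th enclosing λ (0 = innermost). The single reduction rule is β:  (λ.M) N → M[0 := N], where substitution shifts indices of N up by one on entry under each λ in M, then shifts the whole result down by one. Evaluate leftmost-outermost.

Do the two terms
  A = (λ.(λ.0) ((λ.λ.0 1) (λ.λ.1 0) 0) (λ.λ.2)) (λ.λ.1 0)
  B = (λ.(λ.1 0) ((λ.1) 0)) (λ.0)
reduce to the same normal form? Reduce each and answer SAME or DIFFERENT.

Term A:
  start: (λ.(λ.0) ((λ.λ.0 1) (λ.λ.1 0) 0) (λ.λ.2)) (λ.λ.1 0)
  step 1: (λ.0) ((λ.λ.0 1) (λ.λ.1 0) (λ.λ.1 0)) (λ.λ.λ.λ.1 0)
  step 2: (λ.λ.0 1) (λ.λ.1 0) (λ.λ.1 0) (λ.λ.λ.λ.1 0)
  step 3: (λ.0 (λ.λ.1 0)) (λ.λ.1 0) (λ.λ.λ.λ.1 0)
  step 4: (λ.λ.1 0) (λ.λ.1 0) (λ.λ.λ.λ.1 0)
  step 5: (λ.(λ.λ.1 0) 0) (λ.λ.λ.λ.1 0)
  step 6: (λ.λ.1 0) (λ.λ.λ.λ.1 0)
  step 7: λ.(λ.λ.λ.λ.1 0) 0
  step 8: λ.λ.λ.λ.1 0

Term B:
  start: (λ.(λ.1 0) ((λ.1) 0)) (λ.0)
  step 1: (λ.(λ.0) 0) ((λ.λ.0) (λ.0))
  step 2: (λ.0) ((λ.λ.0) (λ.0))
  step 3: (λ.λ.0) (λ.0)
  step 4: λ.0

Answer: DIFFERENT — A ⇓ λ.λ.λ.λ.1 0, B ⇓ λ.0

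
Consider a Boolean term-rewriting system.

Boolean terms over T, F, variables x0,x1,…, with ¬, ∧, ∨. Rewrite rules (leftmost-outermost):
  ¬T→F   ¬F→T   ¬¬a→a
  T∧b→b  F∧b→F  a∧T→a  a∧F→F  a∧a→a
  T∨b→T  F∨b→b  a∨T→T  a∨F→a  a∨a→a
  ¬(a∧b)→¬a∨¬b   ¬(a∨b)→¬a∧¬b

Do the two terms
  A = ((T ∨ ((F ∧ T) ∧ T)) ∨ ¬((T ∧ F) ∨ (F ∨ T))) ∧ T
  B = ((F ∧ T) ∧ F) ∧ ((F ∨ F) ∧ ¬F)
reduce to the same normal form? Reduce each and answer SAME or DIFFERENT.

Term A:
  start: ((T ∨ ((F ∧ T) ∧ T)) ∨ ¬((T ∧ F) ∨ (F ∨ T))) ∧ T
  [1] (T ∨ ((F ∧ T) ∧ T)) ∨ ¬((T ∧ F) ∨ (F ∨ T))
  [2] T ∨ ¬((T ∧ F) ∨ (F ∨ T))
  [3] T

Term B:
  start: ((F ∧ T) ∧ F) ∧ ((F ∨ F) ∧ ¬F)
  [1] F ∧ ((F ∨ F) ∧ ¬F)
  [2] F

Answer: DIFFERENT — A ⇓ T, B ⇓ F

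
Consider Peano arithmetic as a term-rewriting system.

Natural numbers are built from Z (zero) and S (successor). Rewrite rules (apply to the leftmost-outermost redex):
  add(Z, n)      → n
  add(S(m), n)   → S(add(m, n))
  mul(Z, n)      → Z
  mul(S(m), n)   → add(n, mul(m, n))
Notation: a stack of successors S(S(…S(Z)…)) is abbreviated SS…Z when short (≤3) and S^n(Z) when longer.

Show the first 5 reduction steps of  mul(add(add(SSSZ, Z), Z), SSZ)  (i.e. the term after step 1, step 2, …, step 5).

  start: mul(add(add(SSSZ, Z), Z), SSZ)
  [1] mul(add(S(add(SSZ, Z)), Z), SSZ)
  [2] mul(S(add(add(SSZ, Z), Z)), SSZ)
  [3] add(SSZ, mul(add(add(SSZ, Z), Z), SSZ))
  [4] S(add(SZ, mul(add(add(SSZ, Z), Z), SSZ)))
  [5] S(S(add(Z, mul(add(add(SSZ, Z), Z), SSZ))))

Answer: after 5 steps: S(S(add(Z, mul(add(add(SSZ, Z), Z), SSZ))))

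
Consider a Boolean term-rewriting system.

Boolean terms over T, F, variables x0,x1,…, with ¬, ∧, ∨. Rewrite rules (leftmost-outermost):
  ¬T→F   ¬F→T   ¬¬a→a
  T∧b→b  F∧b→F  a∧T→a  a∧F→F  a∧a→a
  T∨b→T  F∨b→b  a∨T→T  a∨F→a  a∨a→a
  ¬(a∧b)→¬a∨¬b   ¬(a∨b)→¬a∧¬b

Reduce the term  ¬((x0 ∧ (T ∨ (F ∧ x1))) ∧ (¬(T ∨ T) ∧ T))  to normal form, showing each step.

  start: ¬((x0 ∧ (T ∨ (F ∧ x1))) ∧ (¬(T ∨ T) ∧ T))
  →1  ¬(x0 ∧ (T ∨ (F ∧ x1))) ∨ ¬(¬(T ∨ T) ∧ T)
  →2  (¬x0 ∨ ¬(T ∨ (F ∧ x1))) ∨ ¬(¬(T ∨ T) ∧ T)
  →3  (¬x0 ∨ (¬T ∧ ¬(F ∧ x1))) ∨ ¬(¬(T ∨ T) ∧ T)
  →4  (¬x0 ∨ (F ∧ ¬(F ∧ x1))) ∨ ¬(¬(T ∨ T) ∧ T)
  →5  (¬x0 ∨ F) ∨ ¬(¬(T ∨ T) ∧ T)
  →6  ¬x0 ∨ ¬(¬(T ∨ T) ∧ T)
  →7  ¬x0 ∨ (¬¬(T ∨ T) ∨ ¬T)
  →8  ¬x0 ∨ ((T ∨ T) ∨ ¬T)
  →9  ¬x0 ∨ (T ∨ ¬T)
  →10  ¬x0 ∨ T
  →11  T

Answer: normal form = T  (in 11 steps)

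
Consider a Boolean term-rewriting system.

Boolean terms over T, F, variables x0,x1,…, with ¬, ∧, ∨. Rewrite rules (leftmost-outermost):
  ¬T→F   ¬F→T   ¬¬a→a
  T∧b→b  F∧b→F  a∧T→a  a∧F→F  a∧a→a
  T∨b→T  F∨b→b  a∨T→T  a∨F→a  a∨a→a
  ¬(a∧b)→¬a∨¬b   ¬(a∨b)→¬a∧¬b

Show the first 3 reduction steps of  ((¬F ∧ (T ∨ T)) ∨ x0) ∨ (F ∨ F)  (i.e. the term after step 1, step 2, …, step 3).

  start: ((¬F ∧ (T ∨ T)) ∨ x0) ∨ (F ∨ F)
  [1] ((T ∧ (T ∨ T)) ∨ x0) ∨ (F ∨ F)
  [2] ((T ∨ T) ∨ x0) ∨ (F ∨ F)
  [3] (T ∨ x0) ∨ (F ∨ F)

Answer: after 3 steps: (T ∨ x0) ∨ (F ∨ F)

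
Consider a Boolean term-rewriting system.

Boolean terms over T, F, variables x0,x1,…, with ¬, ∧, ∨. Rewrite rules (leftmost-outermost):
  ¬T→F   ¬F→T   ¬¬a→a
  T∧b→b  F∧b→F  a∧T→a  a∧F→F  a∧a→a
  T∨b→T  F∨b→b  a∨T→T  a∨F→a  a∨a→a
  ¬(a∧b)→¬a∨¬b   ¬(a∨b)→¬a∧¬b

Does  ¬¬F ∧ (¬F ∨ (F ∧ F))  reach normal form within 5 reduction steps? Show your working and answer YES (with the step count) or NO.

Answer: YES — reaches normal form F in 2 ≤ 5 steps

Reduction:
  start: ¬¬F ∧ (¬F ∨ (F ∧ F))
  step 1: F ∧ (¬F ∨ (F ∧ F))
  step 2: F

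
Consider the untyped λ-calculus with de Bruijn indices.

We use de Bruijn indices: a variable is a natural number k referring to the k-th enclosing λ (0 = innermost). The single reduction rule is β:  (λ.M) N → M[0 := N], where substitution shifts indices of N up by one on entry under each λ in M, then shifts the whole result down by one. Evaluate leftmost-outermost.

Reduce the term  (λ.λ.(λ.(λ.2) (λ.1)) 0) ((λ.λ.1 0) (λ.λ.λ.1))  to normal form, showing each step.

  start: (λ.λ.(λ.(λ.2) (λ.1)) 0) ((λ.λ.1 0) (λ.λ.λ.1))
  step 1: λ.(λ.(λ.2) (λ.1)) 0
  step 2: λ.(λ.1) (λ.1)
  step 3: λ.0

Answer: normal form = λ.0  (in 3 steps)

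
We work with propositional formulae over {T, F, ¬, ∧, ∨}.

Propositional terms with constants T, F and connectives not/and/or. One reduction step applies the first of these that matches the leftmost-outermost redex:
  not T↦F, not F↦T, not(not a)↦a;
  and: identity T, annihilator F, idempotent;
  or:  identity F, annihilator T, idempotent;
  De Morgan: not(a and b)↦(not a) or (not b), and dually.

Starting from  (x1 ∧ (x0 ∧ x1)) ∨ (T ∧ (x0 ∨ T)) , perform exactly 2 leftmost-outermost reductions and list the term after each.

Answer: after 2 steps: (x1 ∧ (x0 ∧ x1)) ∨ T

Working:
  start: (x1 ∧ (x0 ∧ x1)) ∨ (T ∧ (x0 ∨ T))
  step 1: (x1 ∧ (x0 ∧ x1)) ∨ (x0 ∨ T)
  step 2: (x1 ∧ (x0 ∧ x1)) ∨ T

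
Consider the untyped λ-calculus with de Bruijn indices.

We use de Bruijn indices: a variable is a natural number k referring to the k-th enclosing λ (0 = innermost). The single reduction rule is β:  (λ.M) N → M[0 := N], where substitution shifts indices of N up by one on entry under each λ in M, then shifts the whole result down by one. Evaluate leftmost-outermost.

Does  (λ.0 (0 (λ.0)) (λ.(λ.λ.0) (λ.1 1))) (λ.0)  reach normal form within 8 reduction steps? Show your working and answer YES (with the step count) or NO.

  start: (λ.0 (0 (λ.0)) (λ.(λ.λ.0) (λ.1 1))) (λ.0)
  step 1: (λ.0) ((λ.0) (λ.0)) (λ.(λ.λ.0) (λ.1 1))
  step 2: (λ.0) (λ.0) (λ.(λ.λ.0) (λ.1 1))
  step 3: (λ.0) (λ.(λ.λ.0) (λ.1 1))
  step 4: λ.(λ.λ.0) (λ.1 1)
  step 5: λ.λ.0

Answer: YES — reaches normal form λ.λ.0 in 5 ≤ 8 steps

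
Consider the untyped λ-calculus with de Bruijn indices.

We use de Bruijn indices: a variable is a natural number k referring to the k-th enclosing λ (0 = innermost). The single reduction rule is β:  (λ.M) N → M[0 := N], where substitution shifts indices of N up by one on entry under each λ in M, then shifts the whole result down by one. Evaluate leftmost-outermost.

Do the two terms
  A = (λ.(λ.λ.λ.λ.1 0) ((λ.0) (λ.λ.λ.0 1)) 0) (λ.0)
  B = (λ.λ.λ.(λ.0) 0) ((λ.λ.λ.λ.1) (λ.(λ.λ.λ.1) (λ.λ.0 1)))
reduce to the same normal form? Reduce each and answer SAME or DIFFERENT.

Term A:
  start: (λ.(λ.λ.λ.λ.1 0) ((λ.0) (λ.λ.λ.0 1)) 0) (λ.0)
  step 1: (λ.λ.λ.λ.1 0) ((λ.0) (λ.λ.λ.0 1)) (λ.0)
  step 2: (λ.λ.λ.1 0) (λ.0)
  step 3: λ.λ.1 0

Term B:
  start: (λ.λ.λ.(λ.0) 0) ((λ.λ.λ.λ.1) (λ.(λ.λ.λ.1) (λ.λ.0 1)))
  step 1: λ.λ.(λ.0) 0
  step 2: λ.λ.0

Answer: DIFFERENT — A ⇓ λ.λ.1 0, B ⇓ λ.λ.0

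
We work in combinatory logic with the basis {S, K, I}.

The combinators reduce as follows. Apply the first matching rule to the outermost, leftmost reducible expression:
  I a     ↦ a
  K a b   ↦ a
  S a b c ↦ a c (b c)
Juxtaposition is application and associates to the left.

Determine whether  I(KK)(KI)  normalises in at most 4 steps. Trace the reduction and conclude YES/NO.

  start: I(KK)(KI)
  step 1: KK(KI)
  step 2: K

Answer: YES — reaches normal form K in 2 ≤ 4 steps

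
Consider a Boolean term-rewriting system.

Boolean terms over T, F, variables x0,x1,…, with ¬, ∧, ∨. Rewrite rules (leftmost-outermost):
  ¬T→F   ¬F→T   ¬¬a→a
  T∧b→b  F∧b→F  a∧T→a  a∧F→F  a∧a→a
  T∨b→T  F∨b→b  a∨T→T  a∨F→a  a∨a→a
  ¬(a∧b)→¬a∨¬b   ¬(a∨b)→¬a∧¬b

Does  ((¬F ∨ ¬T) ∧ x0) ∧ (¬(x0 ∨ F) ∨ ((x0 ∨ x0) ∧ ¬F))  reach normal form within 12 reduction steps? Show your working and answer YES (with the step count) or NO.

  start: ((¬F ∨ ¬T) ∧ x0) ∧ (¬(x0 ∨ F) ∨ ((x0 ∨ x0) ∧ ¬F))
  →1  ((T ∨ ¬T) ∧ x0) ∧ (¬(x0 ∨ F) ∨ ((x0 ∨ x0) ∧ ¬F))
  →2  (T ∧ x0) ∧ (¬(x0 ∨ F) ∨ ((x0 ∨ x0) ∧ ¬F))
  →3  x0 ∧ (¬(x0 ∨ F) ∨ ((x0 ∨ x0) ∧ ¬F))
  →4  x0 ∧ ((¬x0 ∧ ¬F) ∨ ((x0 ∨ x0) ∧ ¬F))
  →5  x0 ∧ ((¬x0 ∧ T) ∨ ((x0 ∨ x0) ∧ ¬F))
  →6  x0 ∧ (¬x0 ∨ ((x0 ∨ x0) ∧ ¬F))
  →7  x0 ∧ (¬x0 ∨ (x0 ∧ ¬F))
  →8  x0 ∧ (¬x0 ∨ (x0 ∧ T))
  →9  x0 ∧ (¬x0 ∨ x0)

Answer: YES — reaches normal form x0 ∧ (¬x0 ∨ x0) in 9 ≤ 12 steps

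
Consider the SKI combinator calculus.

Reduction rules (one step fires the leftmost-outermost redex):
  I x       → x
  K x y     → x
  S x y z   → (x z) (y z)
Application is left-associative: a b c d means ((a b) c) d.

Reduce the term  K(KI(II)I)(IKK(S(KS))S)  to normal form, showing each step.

Answer: normal form = I  (in 3 steps)

Working:
  start: K(KI(II)I)(IKK(S(KS))S)
  step 1: KI(II)I
  step 2: II
  step 3: I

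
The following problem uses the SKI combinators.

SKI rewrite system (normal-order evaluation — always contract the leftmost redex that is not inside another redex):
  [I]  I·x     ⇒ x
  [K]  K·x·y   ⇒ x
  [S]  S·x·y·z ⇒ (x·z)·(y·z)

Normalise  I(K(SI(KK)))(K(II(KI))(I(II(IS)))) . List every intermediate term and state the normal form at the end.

Answer: normal form = SI(KK)  (in 2 steps)

Reduction:
  start: I(K(SI(KK)))(K(II(KI))(I(II(IS))))
  step 1: K(SI(KK))(K(II(KI))(I(II(IS))))
  step 2: SI(KK)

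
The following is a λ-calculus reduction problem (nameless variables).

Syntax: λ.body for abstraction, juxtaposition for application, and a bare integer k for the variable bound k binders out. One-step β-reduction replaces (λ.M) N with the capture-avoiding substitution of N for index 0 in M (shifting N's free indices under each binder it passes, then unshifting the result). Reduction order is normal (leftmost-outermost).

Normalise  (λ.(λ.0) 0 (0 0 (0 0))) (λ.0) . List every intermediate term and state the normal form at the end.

  start: (λ.(λ.0) 0 (0 0 (0 0))) (λ.0)
  →1  (λ.0) (λ.0) ((λ.0) (λ.0) ((λ.0) (λ.0)))
  →2  (λ.0) ((λ.0) (λ.0) ((λ.0) (λ.0)))
  →3  (λ.0) (λ.0) ((λ.0) (λ.0))
  →4  (λ.0) ((λ.0) (λ.0))
  →5  (λ.0) (λ.0)
  →6  λ.0

Answer: normal form = λ.0  (in 6 steps)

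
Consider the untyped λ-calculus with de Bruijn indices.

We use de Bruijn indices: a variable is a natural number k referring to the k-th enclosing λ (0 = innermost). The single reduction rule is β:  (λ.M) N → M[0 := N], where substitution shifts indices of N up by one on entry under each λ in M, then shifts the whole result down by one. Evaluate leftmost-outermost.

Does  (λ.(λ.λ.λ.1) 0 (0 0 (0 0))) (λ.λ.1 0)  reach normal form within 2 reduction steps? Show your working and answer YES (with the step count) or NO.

Answer: NO — after 2 steps the term is (λ.λ.1) ((λ.λ.1 0) (λ.λ.1 0) ((λ.λ.1 0) (λ.λ.1 0))), not yet normal

Reduction:
  start: (λ.(λ.λ.λ.1) 0 (0 0 (0 0))) (λ.λ.1 0)
  step 1: (λ.λ.λ.1) (λ.λ.1 0) ((λ.λ.1 0) (λ.λ.1 0) ((λ.λ.1 0) (λ.λ.1 0)))
  step 2: (λ.λ.1) ((λ.λ.1 0) (λ.λ.1 0) ((λ.λ.1 0) (λ.λ.1 0)))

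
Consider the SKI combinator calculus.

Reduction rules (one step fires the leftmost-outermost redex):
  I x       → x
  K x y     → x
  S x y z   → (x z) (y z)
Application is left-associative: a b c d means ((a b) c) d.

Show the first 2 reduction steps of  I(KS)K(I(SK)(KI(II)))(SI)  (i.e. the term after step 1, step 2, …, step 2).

  start: I(KS)K(I(SK)(KI(II)))(SI)
  [1] KSK(I(SK)(KI(II)))(SI)
  [2] S(I(SK)(KI(II)))(SI)

Answer: after 2 steps: S(I(SK)(KI(II)))(SI)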